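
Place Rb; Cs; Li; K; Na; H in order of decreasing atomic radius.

H is in period 1, group 1; Li is in period 2, group 1; Na is in period 3, group 1; K is in period 4, group 1; Rb is in period 5, group 1; Cs is in period 6, group 1.
Moving right in a period, electrons are added to the same shell under a stronger nuclear pull, so atoms get smaller; moving down, a new shell is opened and atoms get larger.
All are in group 1, so atomic radius increases down the group.
So from largest to smallest: Cs > Rb > K > Na > Li > H.

Cs, Rb, K, Na, Li, H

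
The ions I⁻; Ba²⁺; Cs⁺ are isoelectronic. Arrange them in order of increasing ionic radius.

Ba²⁺ < Cs⁺ < I⁻

All of these have 54 electrons, so size is governed by nuclear charge alone: the more protons, the stronger the pull on the same electron cloud, and the smaller the ion.
Nuclear charges: Ba²⁺ (Z=56), Cs⁺ (Z=55), I⁻ (Z=53).
Smallest to largest: Ba²⁺ < Cs⁺ < I⁻.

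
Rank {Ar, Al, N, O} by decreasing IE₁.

N is in period 2, group 15; O is in period 2, group 16; Al is in period 3, group 13; Ar is in period 3, group 18.
First ionization energy rises across a period (greater Z_eff holds electrons more tightly) and falls down a group (valence electrons are farther from the nucleus).
Neither a single period nor a single group — weigh both effects.
O > Al: both effects reinforce here, so O is clearly the higher of the two.
N > O: this pair runs against the simple trend — see the exception note.
Ar > N: the two effects oppose for this pair; the across-period effect wins (1521 vs 1402 kJ/mol).
Note the exception: N has a higher first ionization energy than O, contrary to the simple trend — pairing an electron in O's 2p⁴ costs repulsion energy, so O ionizes more easily than half-filled N (2p³).
Approximate values (kJ/mol): N 1402, O 1314, Al 578, Ar 1521.
So from highest to lowest: Ar > N > O > Al.

Ar, N, O, Al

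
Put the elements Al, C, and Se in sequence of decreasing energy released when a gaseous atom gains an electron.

C is in period 2, group 14; Al is in period 3, group 13; Se is in period 4, group 16.
Adding an electron releases more energy for atoms nearer the top right (short of the noble gases).
Here both period and group differ, so the two effects have to be weighed against each other.
C > Al: relative to Al, both the across-period and down-group shifts push C's electron affinity up.
Se > C: period and group pull opposite ways; the across-period shift dominates (195 vs 122 kJ/mol).
Approximate values (kJ/mol): C 122, Al 42, Se 195.
So from highest to lowest: Se > C > Al.

Se > C > Al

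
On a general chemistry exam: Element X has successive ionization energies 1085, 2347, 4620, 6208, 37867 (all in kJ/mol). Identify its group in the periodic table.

Look for the largest jump between consecutive ionization energies: IE5/IE4 ≈ 6.1, far larger than any earlier ratio.
That jump marks the point where a core electron is being removed. So the atom has 4 valence electrons.
A main-group element with 4 valence electrons is in group 14.

Group 14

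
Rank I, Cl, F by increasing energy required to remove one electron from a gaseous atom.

I < Cl < F

F is in period 2, group 17; Cl is in period 3, group 17; I is in period 5, group 17.
First ionization energy rises across a period (greater Z_eff holds electrons more tightly) and falls down a group (valence electrons are farther from the nucleus).
All are in group 17, so first ionization energy increases up the group.
So from lowest to highest: I < Cl < F.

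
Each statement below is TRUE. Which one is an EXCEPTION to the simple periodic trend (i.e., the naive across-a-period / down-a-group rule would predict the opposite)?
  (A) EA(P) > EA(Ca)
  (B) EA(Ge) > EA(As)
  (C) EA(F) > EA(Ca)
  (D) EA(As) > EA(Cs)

The general trend: electron affinity increases across a period and decreases down a group.
(A) P (period 3, group 15) vs Ca (period 4, group 2): the stated order agrees with the simple trend.
(B) Ge (period 4, group 14) vs As (period 4, group 15): the stated order contradicts the simple trend.
(C) F (period 2, group 17) vs Ca (period 4, group 2): the stated order agrees with the simple trend.
(D) As (period 4, group 15) vs Cs (period 6, group 1): the stated order agrees with the simple trend.
The exception is (B): adding an electron to As's half-filled 4p³ is unfavourable, so Ge (4p²) has the more exothermic EA.

(B)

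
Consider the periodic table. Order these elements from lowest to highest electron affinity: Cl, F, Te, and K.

K < Te < F < Cl

F is in period 2, group 17; Cl is in period 3, group 17; K is in period 4, group 1; Te is in period 5, group 16.
Adding an electron releases more energy for atoms nearer the top right (short of the noble gases).
Neither a single period nor a single group — weigh both effects.
Te > K: the two effects oppose for this pair; the across-period effect wins (190 vs 48 kJ/mol).
F > Te: both effects reinforce here, so F is clearly the higher of the two.
Cl > F: this pair runs against the simple trend — see the exception note.
Note the exception: Cl has a higher electron affinity than F, contrary to the simple trend — F's small 2p subshell makes the incoming electron feel strong e⁻–e⁻ repulsion, so Cl actually releases more energy on gaining an electron.
Approximate values (kJ/mol): F 328, Cl 349, K 48, Te 190.
So from lowest to highest: K < Te < F < Cl.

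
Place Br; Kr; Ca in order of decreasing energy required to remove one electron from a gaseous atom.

Kr > Br > Ca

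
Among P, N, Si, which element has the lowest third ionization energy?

The third ionization energy removes an electron from the +2 ion. For each element: P²⁺ still has 3 valence electrons; N²⁺ still has 3 valence electrons; Si²⁺ still has 2 valence electrons.
All are still removing valence electrons, so compare the +2 ions as you would atoms: IE_3 generally rises across a period (higher Z_eff) and falls down a group (larger shell), subject to the usual subshell exceptions.
Valence configurations: P²⁺ [Ne]3s²3p¹, N²⁺ [He]2s²2p¹, Si²⁺ [Ne]3s².
P²⁺ loses a lone 3p electron whereas Si²⁺ must break into a filled 3s² pair, so IE_3(Si) > IE_3(P) even though P has the higher nuclear charge.
The numbers (kJ/mol): P 2914, N 4578, Si 3232.
Putting it together, IE_3: P < Si < N.

P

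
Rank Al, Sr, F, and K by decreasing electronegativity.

F > Al > Sr > K

F is in period 2, group 17; Al is in period 3, group 13; K is in period 4, group 1; Sr is in period 5, group 2.
Smaller atoms with higher effective nuclear charge are more electronegative.
These span different periods and groups, so the two trends combine.
Sr > K: period and group pull opposite ways; the across-period shift dominates (0.95 vs 0.82).
Al > Sr: both effects reinforce here, so Al is clearly the higher of the two.
F > Al: both effects reinforce here, so F is clearly the higher of the two.
For reference (Pauling): F 3.98, Al 1.61, K 0.82, Sr 0.95.
So from highest to lowest: F > Al > Sr > K.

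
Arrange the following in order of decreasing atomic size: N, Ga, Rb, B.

Rb, Ga, B, N

B is in period 2, group 13; N is in period 2, group 15; Ga is in period 4, group 13; Rb is in period 5, group 1.
Moving right in a period, electrons are added to the same shell under a stronger nuclear pull, so atoms get smaller; moving down, a new shell is opened and atoms get larger.
These span different periods and groups, so the two trends combine.
B > N: B lies to the left of N in period 2, so the across-period effect alone puts B larger.
Ga > B: Ga sits below B in group 13, so the down-group effect alone puts Ga larger.
Rb > Ga: relative to Ga, both the across-period and down-group shifts push Rb's atomic radius up.
For reference (pm): B 85, N 71, Ga 124, Rb 210.
So from largest to smallest: Rb > Ga > B > N.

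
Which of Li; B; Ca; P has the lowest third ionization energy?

P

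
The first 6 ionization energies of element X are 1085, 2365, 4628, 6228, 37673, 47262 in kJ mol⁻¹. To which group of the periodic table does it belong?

Look for the largest jump between consecutive ionization energies: IE5/IE4 ≈ 6.0, far larger than any earlier ratio.
That jump marks the point where a core electron is being removed. So the atom has 4 valence electrons.
A main-group element with 4 valence electrons is in group 14.

Group 14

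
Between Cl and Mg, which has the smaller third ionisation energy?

Cl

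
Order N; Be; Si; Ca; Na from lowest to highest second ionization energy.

Ca, Si, Be, N, Na

Consider each +1 ion: N⁺ still has 4 valence electrons; Be⁺ still has 1 valence electron; Si⁺ still has 3 valence electrons; Ca⁺ still has 1 valence electron; Na⁺ is the bare [Ne] core.
Pulling an electron out of a noble-gas core costs far more than removing a remaining valence electron, so Na sits at the high end of IE_2.
Valence configurations: N⁺ [He]2s²2p², Be⁺ [He]2s¹, Si⁺ [Ne]3s²3p¹, Ca⁺ [Ar]4s¹.
Approximate IE_2 values (kJ/mol): N 2856, Be 1757, Si 1577, Ca 1145, Na 4562.
Hence IE_2: Ca < Si < Be < N < Na.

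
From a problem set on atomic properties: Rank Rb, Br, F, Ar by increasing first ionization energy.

Rb < Br < Ar < F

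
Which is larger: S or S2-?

S2-

Forming S2- adds 2 electrons to S. More electron–electron repulsion in the same shell, with unchanged nuclear charge, lets the cloud expand.
An anion is larger than its parent atom: S2- > S.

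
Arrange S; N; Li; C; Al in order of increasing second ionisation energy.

Al < S < C < N < Li

IE_2 is the cost of taking one more electron from the +1 cation: S⁺ still has 5 valence electrons; N⁺ still has 4 valence electrons; Li⁺ is the bare [He] core; C⁺ still has 3 valence electrons; Al⁺ still has 2 valence electrons.
Pulling an electron out of a noble-gas core costs far more than removing a remaining valence electron, so Li sits at the high end of IE_2.
Valence configurations: S⁺ [Ne]3s²3p³, N⁺ [He]2s²2p², C⁺ [He]2s²2p¹, Al⁺ [Ne]3s².
Tabulated IE_2 (kJ/mol): S 2252, N 2856, Li 7298, C 2353, Al 1817.
Overall IE_2 order: Al < S < C < N < Li.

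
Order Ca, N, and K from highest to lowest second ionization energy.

K > N > Ca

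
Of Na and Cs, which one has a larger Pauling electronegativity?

Na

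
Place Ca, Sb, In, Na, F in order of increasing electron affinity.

EA tends to increase across a period and decrease down a group, though the pattern is less regular than for IE or radius.
These span different periods and groups, so the two trends combine.
In > Ca: the two effects oppose for this pair; the across-period effect wins (29 vs 2 kJ/mol).
Na > In: period and group pull opposite ways; the down-group shift dominates (53 vs 29 kJ/mol).
Sb > Na: period and group pull opposite ways; the across-period shift dominates (103 vs 53 kJ/mol).
F > Sb: both effects reinforce here, so F is clearly the higher of the two.
Tabulated electron affinity (kJ/mol): F 328, Na 53, Ca 2, In 29, Sb 103.
So from lowest to highest: Ca < In < Na < Sb < F.

Ca, In, Na, Sb, F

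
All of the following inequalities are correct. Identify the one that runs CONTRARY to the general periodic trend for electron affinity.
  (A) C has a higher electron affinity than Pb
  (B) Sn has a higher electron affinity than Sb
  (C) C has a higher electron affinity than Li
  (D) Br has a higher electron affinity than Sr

(B)

The general trend: electron affinity increases across a period and decreases down a group.
(A) C (period 2, group 14) vs Pb (period 6, group 14): the stated order agrees with the simple trend.
(B) Sn (period 5, group 14) vs Sb (period 5, group 15): the stated order contradicts the simple trend.
(C) C (period 2, group 14) vs Li (period 2, group 1): the stated order agrees with the simple trend.
(D) Br (period 4, group 17) vs Sr (period 5, group 2): the stated order agrees with the simple trend.
The exception is (B): adding an electron to Sb's half-filled 5p³ is unfavourable, so Sn has the more exothermic EA.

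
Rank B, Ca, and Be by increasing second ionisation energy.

After 1 electron has been removed, what remains? B⁺ still has 2 valence electrons; Ca⁺ still has 1 valence electron; Be⁺ still has 1 valence electron.
All are still removing valence electrons, so compare the +1 ions as you would atoms: IE_2 generally rises across a period (higher Z_eff) and falls down a group (larger shell), subject to the usual subshell exceptions.
Valence configurations: B⁺ [He]2s², Ca⁺ [Ar]4s¹, Be⁺ [He]2s¹.
The numbers (kJ/mol): B 2427, Ca 1145, Be 1757.
Hence IE_2: Ca < Be < B.

Ca < Be < B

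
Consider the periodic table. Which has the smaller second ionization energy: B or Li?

Consider each +1 ion: B⁺ still has 2 valence electrons; Li⁺ is the bare [He] core.
Breaking into a closed-shell core is much more expensive than removing a leftover valence electron — Li has the largest IE_2 here.
The numbers (kJ/mol): B 2427, Li 7298.
Hence IE_2: B < Li.

B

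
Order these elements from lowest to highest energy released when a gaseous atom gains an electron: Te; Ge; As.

As, Ge, Te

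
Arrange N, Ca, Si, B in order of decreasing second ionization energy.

N > B > Si > Ca

Consider each +1 ion: N⁺ still has 4 valence electrons; Ca⁺ still has 1 valence electron; Si⁺ still has 3 valence electrons; B⁺ still has 2 valence electrons.
All are still removing valence electrons, so compare the +1 ions as you would atoms: IE_2 generally rises across a period (higher Z_eff) and falls down a group (larger shell), subject to the usual subshell exceptions.
Valence configurations: N⁺ [He]2s²2p², Ca⁺ [Ar]4s¹, Si⁺ [Ne]3s²3p¹, B⁺ [He]2s².
Tabulated IE_2 (kJ/mol): N 2856, Ca 1145, Si 1577, B 2427.
So the second ionization energies run Ca < Si < B < N.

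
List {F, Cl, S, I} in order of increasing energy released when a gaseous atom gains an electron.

S < I < F < Cl

F is in period 2, group 17; S is in period 3, group 16; Cl is in period 3, group 17; I is in period 5, group 17.
EA tends to increase across a period and decrease down a group, though the pattern is less regular than for IE or radius.
Here both period and group differ, so the two effects have to be weighed against each other.
I > S: period and group pull opposite ways; the across-period shift dominates (295 vs 200 kJ/mol).
F > I: they share group 17; the group trend gives F the larger value.
Cl > F: this pair runs against the simple trend — see the exception note.
Note the exception: Cl has a higher electron affinity than F, contrary to the simple trend — F's small 2p subshell makes the incoming electron feel strong e⁻–e⁻ repulsion, so Cl actually releases more energy on gaining an electron.
For reference (kJ/mol): F 328, S 200, Cl 349, I 295.
So from lowest to highest: S < I < F < Cl.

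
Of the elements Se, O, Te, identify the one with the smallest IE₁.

Te

IE₁ increases left→right with effective nuclear charge and decreases top→bottom as the valence shell moves farther out.
All are in group 16, so first ionization energy increases up the group.
The smallest IE₁ among these belongs to Te.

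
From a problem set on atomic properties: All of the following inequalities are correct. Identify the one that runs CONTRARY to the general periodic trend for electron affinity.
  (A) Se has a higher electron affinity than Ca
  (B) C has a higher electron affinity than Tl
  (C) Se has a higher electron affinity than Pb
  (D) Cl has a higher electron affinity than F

The general trend: electron affinity increases across a period and decreases down a group.
(A) Se (period 4, group 16) vs Ca (period 4, group 2): the stated order agrees with the simple trend.
(B) C (period 2, group 14) vs Tl (period 6, group 13): the stated order agrees with the simple trend.
(C) Se (period 4, group 16) vs Pb (period 6, group 14): the stated order agrees with the simple trend.
(D) Cl (period 3, group 17) vs F (period 2, group 17): the stated order contradicts the simple trend.
The exception is (D): F's small 2p subshell makes the incoming electron feel strong e⁻–e⁻ repulsion, so Cl actually releases more energy on gaining an electron.

(D)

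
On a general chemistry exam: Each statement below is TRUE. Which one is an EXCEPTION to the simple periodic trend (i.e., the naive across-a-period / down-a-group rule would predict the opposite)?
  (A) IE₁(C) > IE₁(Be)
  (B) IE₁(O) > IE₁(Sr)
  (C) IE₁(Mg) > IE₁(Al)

(C)

The general trend: IE₁ increases across a period and decreases down a group.
(A) C (period 2, group 14) vs Be (period 2, group 2): the stated order agrees with the simple trend.
(B) O (period 2, group 16) vs Sr (period 5, group 2): the stated order agrees with the simple trend.
(C) Mg (period 3, group 2) vs Al (period 3, group 13): the stated order contradicts the simple trend.
The exception is (C): Al's single 3p electron is easier to remove than one from Mg's filled 3s².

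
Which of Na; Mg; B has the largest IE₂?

Na

Consider each +1 ion: Na⁺ is the bare [Ne] core; Mg⁺ still has 1 valence electron; B⁺ still has 2 valence electrons.
Pulling an electron out of a noble-gas core costs far more than removing a remaining valence electron, so Na sits at the high end of IE_2.
Valence configurations: Mg⁺ [Ne]3s¹, B⁺ [He]2s².
Tabulated IE_2 (kJ/mol): Na 4562, Mg 1451, B 2427.
So the second ionization energies run Mg < B < Na.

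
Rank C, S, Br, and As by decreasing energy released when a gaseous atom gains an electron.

C is in period 2, group 14; S is in period 3, group 16; As is in period 4, group 15; Br is in period 4, group 17.
Atoms with high Z_eff and room in the valence shell (especially the halogens) have the most exothermic electron affinities.
These span different periods and groups, so the two trends combine.
C > As: period and group pull opposite ways; the down-group shift dominates (122 vs 78 kJ/mol).
S > C: the two effects oppose for this pair; the across-period effect wins (200 vs 122 kJ/mol).
Br > S: the two effects oppose for this pair; the across-period effect wins (325 vs 200 kJ/mol).
Tabulated electron affinity (kJ/mol): C 122, S 200, As 78, Br 325.
So from highest to lowest: Br > S > C > As.

Br > S > C > As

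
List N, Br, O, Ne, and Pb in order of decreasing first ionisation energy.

Ne, N, O, Br, Pb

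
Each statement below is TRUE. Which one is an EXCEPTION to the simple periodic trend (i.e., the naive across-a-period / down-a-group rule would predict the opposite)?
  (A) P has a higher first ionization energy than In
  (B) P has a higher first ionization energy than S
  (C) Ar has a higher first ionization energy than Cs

(B)

The general trend: first ionization energy increases across a period and decreases down a group.
(A) P (period 3, group 15) vs In (period 5, group 13): the stated order agrees with the simple trend.
(B) P (period 3, group 15) vs S (period 3, group 16): the stated order contradicts the simple trend.
(C) Ar (period 3, group 18) vs Cs (period 6, group 1): the stated order agrees with the simple trend.
The exception is (B): S (3p⁴) ionizes more easily than half-filled P (3p³) because the paired 3p electron in S is pushed out by e⁻–e⁻ repulsion.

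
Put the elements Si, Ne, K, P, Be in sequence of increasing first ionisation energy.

Be is in period 2, group 2; Ne is in period 2, group 18; Si is in period 3, group 14; P is in period 3, group 15; K is in period 4, group 1.
IE₁ increases left→right with effective nuclear charge and decreases top→bottom as the valence shell moves farther out.
Here both period and group differ, so the two effects have to be weighed against each other.
Si > K: both effects reinforce here, so Si is clearly the higher of the two.
Be > Si: period and group pull opposite ways; the down-group shift dominates (900 vs 786 kJ/mol).
P > Be: the two effects oppose for this pair; the across-period effect wins (1012 vs 900 kJ/mol).
Ne > P: both effects reinforce here, so Ne is clearly the higher of the two.
Approximate values (kJ/mol): Be 900, Ne 2081, Si 786, P 1012, K 419.
So from lowest to highest: K < Si < Be < P < Ne.

K < Si < Be < P < Ne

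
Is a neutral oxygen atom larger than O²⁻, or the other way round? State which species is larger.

Forming O²⁻ adds 2 electrons to O. More electron–electron repulsion in the same shell, with unchanged nuclear charge, lets the cloud expand.
An anion is larger than its parent atom: O²⁻ > O.

O²⁻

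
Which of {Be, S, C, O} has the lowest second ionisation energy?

Be

After 1 electron has been removed, what remains? Be⁺ still has 1 valence electron; S⁺ still has 5 valence electrons; C⁺ still has 3 valence electrons; O⁺ still has 5 valence electrons.
All are still removing valence electrons, so compare the +1 ions as you would atoms: IE_2 generally rises across a period (higher Z_eff) and falls down a group (larger shell), subject to the usual subshell exceptions.
Valence configurations: Be⁺ [He]2s¹, S⁺ [Ne]3s²3p³, C⁺ [He]2s²2p¹, O⁺ [He]2s²2p³.
Approximate IE_2 values (kJ/mol): Be 1757, S 2252, C 2353, O 3388.
Overall IE_2 order: Be < S < C < O.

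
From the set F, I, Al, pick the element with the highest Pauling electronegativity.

F is in period 2, group 17; Al is in period 3, group 13; I is in period 5, group 17.
Atoms toward the upper right of the periodic table pull bonding electrons most strongly.
These span different periods and groups, so the two trends combine.
I > Al: the two effects oppose for this pair; the across-period effect wins (2.66 vs 1.61).
F > I: F sits above I in group 17, so the down-group effect alone puts F higher.
For reference (Pauling): F 3.98, Al 1.61, I 2.66.
The highest Pauling electronegativity among these belongs to F.

F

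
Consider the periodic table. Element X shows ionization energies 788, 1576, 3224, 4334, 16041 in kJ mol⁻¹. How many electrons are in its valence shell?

4

Look for the largest jump between consecutive ionization energies: IE5/IE4 ≈ 3.7, far larger than any earlier ratio.
That jump marks the point where a core electron is being removed. So the atom has 4 valence electrons.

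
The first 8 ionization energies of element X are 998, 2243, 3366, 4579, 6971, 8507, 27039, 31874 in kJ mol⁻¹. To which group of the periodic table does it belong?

Look for the largest jump between consecutive ionization energies: IE7/IE6 ≈ 3.2, far larger than any earlier ratio.
That jump marks the point where a core electron is being removed. So the atom has 6 valence electrons.
A main-group element with 6 valence electrons is in group 16.

Group 16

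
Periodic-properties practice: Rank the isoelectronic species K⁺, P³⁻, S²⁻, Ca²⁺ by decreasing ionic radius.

P³⁻ > S²⁻ > K⁺ > Ca²⁺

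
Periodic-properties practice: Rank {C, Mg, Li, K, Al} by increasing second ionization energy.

After 1 electron has been removed, what remains? C⁺ still has 3 valence electrons; Mg⁺ still has 1 valence electron; Li⁺ is the bare [He] core; K⁺ is the bare [Ar] core; Al⁺ still has 2 valence electrons.
Breaking into a closed-shell core is much more expensive than removing a leftover valence electron — K and Li have the largest IE_2 here.
Valence configurations: C⁺ [He]2s²2p¹, Mg⁺ [Ne]3s¹, Al⁺ [Ne]3s².
Tabulated IE_2 (kJ/mol): C 2353, Mg 1451, Li 7298, K 3052, Al 1817.
Hence IE_2: Mg < Al < C < K < Li.

Mg, Al, C, K, Li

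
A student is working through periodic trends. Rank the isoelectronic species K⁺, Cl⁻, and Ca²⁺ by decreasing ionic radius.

Cl⁻ > K⁺ > Ca²⁺

All of these have 18 electrons, so size is governed by nuclear charge alone: the more protons, the stronger the pull on the same electron cloud, and the smaller the ion.
Nuclear charges: Ca²⁺ (Z=20), K⁺ (Z=19), Cl⁻ (Z=17).
Largest to smallest: Cl⁻ > K⁺ > Ca²⁺.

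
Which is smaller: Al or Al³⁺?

Forming Al³⁺ removes 3 electrons from Al. Fewer electrons for the same nuclear charge means less shielding and a higher Z_eff on the remaining electrons, and for main-group metals the entire outer shell is lost.
A cation is smaller than its parent atom: Al³⁺ < Al.

Al³⁺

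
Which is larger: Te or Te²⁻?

Forming Te²⁻ adds 2 electrons to Te. More electron–electron repulsion in the same shell, with unchanged nuclear charge, lets the cloud expand.
An anion is larger than its parent atom: Te²⁻ > Te.

Te²⁻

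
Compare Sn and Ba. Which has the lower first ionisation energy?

Ba

Sn is in period 5, group 14; Ba is in period 6, group 2.
Removing the outermost electron gets harder across a period and easier down a group.
Neither a single period nor a single group — weigh both effects.
Sn > Ba: relative to Ba, both the across-period and down-group shifts push Sn's first ionization energy up.
Approximate values (kJ/mol): Sn 709, Ba 503.
So Ba has the lower first ionisation energy (Ba < Sn).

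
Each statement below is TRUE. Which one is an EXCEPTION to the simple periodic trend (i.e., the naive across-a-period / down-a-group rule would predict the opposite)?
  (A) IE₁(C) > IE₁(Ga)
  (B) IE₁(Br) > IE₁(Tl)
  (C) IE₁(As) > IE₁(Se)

The general trend: first ionisation energy increases across a period and decreases down a group.
(A) C (period 2, group 14) vs Ga (period 4, group 13): the stated order agrees with the simple trend.
(B) Br (period 4, group 17) vs Tl (period 6, group 13): the stated order agrees with the simple trend.
(C) As (period 4, group 15) vs Se (period 4, group 16): the stated order contradicts the simple trend.
The exception is (C): Se (4p⁴) ionizes more easily than half-filled As (4p³).

(C)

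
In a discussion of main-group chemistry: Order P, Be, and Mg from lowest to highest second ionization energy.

Mg < Be < P

After 1 electron has been removed, what remains? P⁺ still has 4 valence electrons; Be⁺ still has 1 valence electron; Mg⁺ still has 1 valence electron.
All are still removing valence electrons, so compare the +1 ions as you would atoms: IE_2 generally rises across a period (higher Z_eff) and falls down a group (larger shell), subject to the usual subshell exceptions.
Valence configurations: P⁺ [Ne]3s²3p², Be⁺ [He]2s¹, Mg⁺ [Ne]3s¹.
The numbers (kJ/mol): P 1907, Be 1757, Mg 1451.
So the second ionization energies run Mg < Be < P.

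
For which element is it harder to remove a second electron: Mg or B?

Consider each +1 ion: Mg⁺ still has 1 valence electron; B⁺ still has 2 valence electrons.
All are still removing valence electrons, so compare the +1 ions as you would atoms: IE_2 generally rises across a period (higher Z_eff) and falls down a group (larger shell), subject to the usual subshell exceptions.
Valence configurations: Mg⁺ [Ne]3s¹, B⁺ [He]2s².
Tabulated IE_2 (kJ/mol): Mg 1451, B 2427.
Putting it together, IE_2: Mg < B.

B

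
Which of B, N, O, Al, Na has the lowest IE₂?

Al

Consider each +1 ion: B⁺ still has 2 valence electrons; N⁺ still has 4 valence electrons; O⁺ still has 5 valence electrons; Al⁺ still has 2 valence electrons; Na⁺ is the bare [Ne] core.
Breaking into a closed-shell core is much more expensive than removing a leftover valence electron — Na has the largest IE_2 here.
Valence configurations: B⁺ [He]2s², N⁺ [He]2s²2p², O⁺ [He]2s²2p³, Al⁺ [Ne]3s².
The numbers (kJ/mol): B 2427, N 2856, O 3388, Al 1817, Na 4562.
Putting it together, IE_2: Al < B < N < O < Na.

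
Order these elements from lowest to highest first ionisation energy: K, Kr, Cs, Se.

Across a period the outer electron is held more tightly (higher IE₁); down a group it sits in a higher shell, more shielded, and comes off more easily.
Here both period and group differ, so the two effects have to be weighed against each other.
K > Cs: they share group 1; the group trend gives K the larger value.
Se > K: both are in period 4; the period trend gives Se the larger value.
Kr > Se: both are in period 4; the period trend gives Kr the larger value.
For reference (kJ/mol): K 419, Se 941, Kr 1351, Cs 376.
So from lowest to highest: Cs < K < Se < Kr.

Cs < K < Se < Kr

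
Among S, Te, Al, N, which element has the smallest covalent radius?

N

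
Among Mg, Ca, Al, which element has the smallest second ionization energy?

Consider each +1 ion: Mg⁺ still has 1 valence electron; Ca⁺ still has 1 valence electron; Al⁺ still has 2 valence electrons.
All are still removing valence electrons, so compare the +1 ions as you would atoms: IE_2 generally rises across a period (higher Z_eff) and falls down a group (larger shell), subject to the usual subshell exceptions.
Valence configurations: Mg⁺ [Ne]3s¹, Ca⁺ [Ar]4s¹, Al⁺ [Ne]3s².
The numbers (kJ/mol): Mg 1451, Ca 1145, Al 1817.
Hence IE_2: Ca < Mg < Al.

Ca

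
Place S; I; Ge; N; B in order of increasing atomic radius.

N, B, S, Ge, I

B is in period 2, group 13; N is in period 2, group 15; S is in period 3, group 16; Ge is in period 4, group 14; I is in period 5, group 17.
Radius decreases left→right (rising Z_eff, same n) and increases top→bottom (higher n).
Neither a single period nor a single group — weigh both effects.
B > N: B lies to the left of N in period 2, so the across-period effect alone puts B larger.
S > B: period and group pull opposite ways; the down-group shift dominates (103 vs 85 pm).
Ge > S: relative to S, both the across-period and down-group shifts push Ge's atomic radius up.
I > Ge: the two effects oppose for this pair; the down-group effect wins (133 vs 121 pm).
For reference (pm): B 85, N 71, S 103, Ge 121, I 133.
So from smallest to largest: N < B < S < Ge < I.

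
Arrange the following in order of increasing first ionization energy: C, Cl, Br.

C < Br < Cl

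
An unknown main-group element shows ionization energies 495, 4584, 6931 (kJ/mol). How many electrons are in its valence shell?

Look for the largest jump between consecutive ionization energies: IE2/IE1 ≈ 9.3, far larger than any earlier ratio.
That jump marks the point where a core electron is being removed. So the atom has 1 valence electron.

1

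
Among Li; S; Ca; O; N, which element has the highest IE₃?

Li

Consider each +2 ion: Li²⁺ is already 1 electron into the core; S²⁺ still has 4 valence electrons; Ca²⁺ is the bare [Ar] core; O²⁺ still has 4 valence electrons; N²⁺ still has 3 valence electrons.
Usually core removal costs more than valence removal, but here the competition is close: a tightly held n=2 valence electron can cost more to remove than an n=3 core electron, so the actual values have to decide it.
Valence configurations: S²⁺ [Ne]3s²3p², O²⁺ [He]2s²2p², N²⁺ [He]2s²2p¹.
Tabulated IE_3 (kJ/mol): Li 11815, S 3357, Ca 4912, O 5300, N 4578.
So the third ionization energies run S < N < Ca < O < Li.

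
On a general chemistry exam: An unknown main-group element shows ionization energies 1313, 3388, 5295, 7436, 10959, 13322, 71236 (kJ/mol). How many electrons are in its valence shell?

6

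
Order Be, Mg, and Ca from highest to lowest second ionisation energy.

Be, Mg, Ca

After 1 electron has been removed, what remains? Be⁺ still has 1 valence electron; Mg⁺ still has 1 valence electron; Ca⁺ still has 1 valence electron.
All are still removing valence electrons, so compare the +1 ions as you would atoms: IE_2 generally rises across a period (higher Z_eff) and falls down a group (larger shell), subject to the usual subshell exceptions.
Valence configurations: Be⁺ [He]2s¹, Mg⁺ [Ne]3s¹, Ca⁺ [Ar]4s¹.
Approximate IE_2 values (kJ/mol): Be 1757, Mg 1451, Ca 1145.
So the second ionization energies run Ca < Mg < Be.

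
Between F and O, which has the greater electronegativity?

O is in period 2, group 16; F is in period 2, group 17.
Atoms toward the upper right of the periodic table pull bonding electrons most strongly.
All lie in period 2, so electronegativity increases left to right.
So F has the greater electronegativity (F > O).

F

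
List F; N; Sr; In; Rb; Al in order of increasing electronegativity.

N is in period 2, group 15; F is in period 2, group 17; Al is in period 3, group 13; Rb is in period 5, group 1; Sr is in period 5, group 2; In is in period 5, group 13.
EN rises left→right (higher Z_eff, smaller atoms) and falls top→bottom (larger, more shielded atoms).
Neither a single period nor a single group — weigh both effects.
Sr > Rb: Sr lies to the right of Rb in period 5, so the across-period effect alone puts Sr higher.
Al > Sr: relative to Sr, both the across-period and down-group shifts push Al's electronegativity up.
In > Al: this pair runs against the simple trend — see the exception note.
N > In: relative to In, both the across-period and down-group shifts push N's electronegativity up.
F > N: both are in period 2; the period trend gives F the larger value.
Note the exception: In has a higher electronegativity than Al, contrary to the simple trend — poor shielding by filled d (and f) subshells raises the heavier element's effective nuclear charge more than the simple down-group trend predicts.
Tabulated electronegativity (Pauling): N 3.04, F 3.98, Al 1.61, Rb 0.82, Sr 0.95, In 1.78.
So from lowest to highest: Rb < Sr < Al < In < N < F.

Rb < Sr < Al < In < N < F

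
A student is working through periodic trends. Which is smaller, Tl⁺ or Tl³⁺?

Tl³⁺

Both ions have Z = 81 protons, but Tl³⁺ has lost more electrons, so its remaining electrons feel a larger effective nuclear charge per electron and are pulled in more tightly.
Higher positive charge → smaller ion, so Tl⁺ > Tl³⁺.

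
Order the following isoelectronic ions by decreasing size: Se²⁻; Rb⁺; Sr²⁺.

All of these have 36 electrons, so size is governed by nuclear charge alone: the more protons, the stronger the pull on the same electron cloud, and the smaller the ion.
Nuclear charges: Sr²⁺ (Z=38), Rb⁺ (Z=37), Se²⁻ (Z=34).
Largest to smallest: Se²⁻ > Rb⁺ > Sr²⁺.

Se²⁻ > Rb⁺ > Sr²⁺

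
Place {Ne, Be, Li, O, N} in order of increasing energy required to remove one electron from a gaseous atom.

Li is in period 2, group 1; Be is in period 2, group 2; N is in period 2, group 15; O is in period 2, group 16; Ne is in period 2, group 18.
IE₁ increases left→right with effective nuclear charge and decreases top→bottom as the valence shell moves farther out.
All lie in period 2; the across-period trend (first ionization energy increases left to right) applies, with the exception below.
Note the exception: N has a higher first ionization energy than O, contrary to the simple trend — pairing an electron in O's 2p⁴ costs repulsion energy, so O ionizes more easily than half-filled N (2p³).
Tabulated first ionization energy (kJ/mol): Li 520, Be 900, N 1402, O 1314, Ne 2081.
So from lowest to highest: Li < Be < O < N < Ne.

Li < Be < O < N < Ne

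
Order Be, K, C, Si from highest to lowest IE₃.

IE_3 is the cost of taking one more electron from the +2 cation: Be²⁺ is the bare [He] core; K²⁺ is already 1 electron into the core; C²⁺ still has 2 valence electrons; Si²⁺ still has 2 valence electrons.
Usually core removal costs more than valence removal, but here the competition is close: a tightly held n=2 valence electron can cost more to remove than an n=3 core electron, so the actual values have to decide it.
Valence configurations: C²⁺ [He]2s², Si²⁺ [Ne]3s².
Tabulated IE_3 (kJ/mol): Be 14849, K 4420, C 4620, Si 3232.
Putting it together, IE_3: Si < K < C < Be.

Be > C > K > Si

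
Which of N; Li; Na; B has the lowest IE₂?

After 1 electron has been removed, what remains? N⁺ still has 4 valence electrons; Li⁺ is the bare [He] core; Na⁺ is the bare [Ne] core; B⁺ still has 2 valence electrons.
Pulling an electron out of a noble-gas core costs far more than removing a remaining valence electron, so Na and Li sit at the high end of IE_2.
Valence configurations: N⁺ [He]2s²2p², B⁺ [He]2s².
The numbers (kJ/mol): N 2856, Li 7298, Na 4562, B 2427.
Overall IE_2 order: B < N < Na < Li.

B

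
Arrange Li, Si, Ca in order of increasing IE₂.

Ca, Si, Li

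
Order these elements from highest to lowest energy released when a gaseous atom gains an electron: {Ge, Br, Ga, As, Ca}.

Br, Ge, As, Ga, Ca

Ca is in period 4, group 2; Ga is in period 4, group 13; Ge is in period 4, group 14; As is in period 4, group 15; Br is in period 4, group 17.
Atoms with high Z_eff and room in the valence shell (especially the halogens) have the most exothermic electron affinities.
All lie in period 4; the across-period trend (electron affinity increases left to right) applies, with the exception below.
Note the exception: Ge has a higher electron affinity than As, contrary to the simple trend — adding an electron to As's half-filled 4p³ is unfavourable, so Ge (4p²) has the more exothermic EA.
Approximate values (kJ/mol): Ca 2, Ga 29, Ge 119, As 78, Br 325.
So from highest to lowest: Br > Ge > As > Ga > Ca.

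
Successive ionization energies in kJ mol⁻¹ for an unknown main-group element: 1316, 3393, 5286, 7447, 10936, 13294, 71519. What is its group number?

Group 16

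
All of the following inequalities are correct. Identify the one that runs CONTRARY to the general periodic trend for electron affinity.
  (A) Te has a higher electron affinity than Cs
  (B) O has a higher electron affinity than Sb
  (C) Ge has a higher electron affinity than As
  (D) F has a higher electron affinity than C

The general trend: electron affinity increases across a period and decreases down a group.
(A) Te (period 5, group 16) vs Cs (period 6, group 1): the stated order agrees with the simple trend.
(B) O (period 2, group 16) vs Sb (period 5, group 15): the stated order agrees with the simple trend.
(C) Ge (period 4, group 14) vs As (period 4, group 15): the stated order contradicts the simple trend.
(D) F (period 2, group 17) vs C (period 2, group 14): the stated order agrees with the simple trend.
The exception is (C): adding an electron to As's half-filled 4p³ is unfavourable, so Ge (4p²) has the more exothermic EA.

(C)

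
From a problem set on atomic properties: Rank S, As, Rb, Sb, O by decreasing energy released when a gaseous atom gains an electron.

S, O, Sb, As, Rb

O is in period 2, group 16; S is in period 3, group 16; As is in period 4, group 15; Rb is in period 5, group 1; Sb is in period 5, group 15.
Electron affinity generally becomes more exothermic across a period toward the halogens and less exothermic down a group.
Neither a single period nor a single group — weigh both effects.
As > Rb: relative to Rb, both the across-period and down-group shifts push As's electron affinity up.
Sb > As: this pair runs against the simple trend — see the exception note.
O > Sb: relative to Sb, both the across-period and down-group shifts push O's electron affinity up.
S > O: this pair runs against the simple trend — see the exception note.
Note the exception: Sb has a higher electron affinity than As, contrary to the simple trend — both are half-filled np³, but the pairing/repulsion penalty for the added electron shrinks as the p orbitals become larger and more diffuse down the group, and for Sb that outweighs the weaker nuclear attraction.
Note the exception: S has a higher electron affinity than O, contrary to the simple trend — the compact 2p subshell of O repels the added electron more than S's larger 3p does.
For reference (kJ/mol): O 141, S 200, As 78, Rb 47, Sb 103.
So from highest to lowest: S > O > Sb > As > Rb.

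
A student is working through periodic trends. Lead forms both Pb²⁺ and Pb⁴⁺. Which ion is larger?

Pb²⁺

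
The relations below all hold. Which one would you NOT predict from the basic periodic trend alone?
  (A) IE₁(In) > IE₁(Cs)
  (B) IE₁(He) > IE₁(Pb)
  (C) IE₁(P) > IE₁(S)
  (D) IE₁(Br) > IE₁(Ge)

(C)

The general trend: IE₁ increases across a period and decreases down a group.
(A) In (period 5, group 13) vs Cs (period 6, group 1): the stated order agrees with the simple trend.
(B) He (period 1, group 18) vs Pb (period 6, group 14): the stated order agrees with the simple trend.
(C) P (period 3, group 15) vs S (period 3, group 16): the stated order contradicts the simple trend.
(D) Br (period 4, group 17) vs Ge (period 4, group 14): the stated order agrees with the simple trend.
The exception is (C): S (3p⁴) ionizes more easily than half-filled P (3p³) because the paired 3p electron in S is pushed out by e⁻–e⁻ repulsion.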